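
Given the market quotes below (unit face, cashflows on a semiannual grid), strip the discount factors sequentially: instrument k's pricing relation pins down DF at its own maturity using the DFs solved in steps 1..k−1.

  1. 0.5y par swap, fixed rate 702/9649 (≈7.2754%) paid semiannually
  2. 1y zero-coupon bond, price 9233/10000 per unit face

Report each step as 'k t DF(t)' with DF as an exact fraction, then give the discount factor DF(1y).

step 1 [0.5y] swap r/2=351/9649: DF=(1 − 351/9649·(0))/(1+351/9649) = 9649/10000 ≈ 0.964900
step 2 [1y] zero: DF = P = 9233/10000 ≈ 0.923300

1 1/2 9649/10000
2 1 9233/10000
DF(1y) = 9233/10000 ≈ 0.923300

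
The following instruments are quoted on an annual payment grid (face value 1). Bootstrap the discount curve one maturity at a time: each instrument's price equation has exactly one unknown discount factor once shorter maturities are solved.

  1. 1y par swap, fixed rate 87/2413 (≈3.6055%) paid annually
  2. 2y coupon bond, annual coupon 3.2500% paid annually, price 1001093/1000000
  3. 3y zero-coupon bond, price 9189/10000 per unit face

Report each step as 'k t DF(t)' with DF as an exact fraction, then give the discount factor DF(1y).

step 1 [1y] swap r/1=87/2413: DF=(1 − 87/2413·(0))/(1+87/2413) = 2413/2500 ≈ 0.965200
step 2 [2y] bond c/1=13/400: DF=(1001093/1000000 − 13/400·(0.965200))/(1+13/400) = 587/625 ≈ 0.939200
step 3 [3y] zero: DF = P = 9189/10000 ≈ 0.918900

1 1 2413/2500
2 2 587/625
3 3 9189/10000
DF(1y) = 2413/2500 ≈ 0.965200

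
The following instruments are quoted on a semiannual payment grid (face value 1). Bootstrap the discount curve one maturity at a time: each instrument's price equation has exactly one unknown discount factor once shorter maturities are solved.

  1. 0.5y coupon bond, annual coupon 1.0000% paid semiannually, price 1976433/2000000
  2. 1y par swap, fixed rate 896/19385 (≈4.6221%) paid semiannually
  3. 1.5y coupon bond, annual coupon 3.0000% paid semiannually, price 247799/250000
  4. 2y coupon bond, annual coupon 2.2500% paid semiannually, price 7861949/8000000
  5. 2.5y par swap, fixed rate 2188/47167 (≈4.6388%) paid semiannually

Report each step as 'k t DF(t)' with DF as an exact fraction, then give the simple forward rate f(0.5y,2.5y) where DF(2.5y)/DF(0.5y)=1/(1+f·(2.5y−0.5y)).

1 1/2 9833/10000
2 1 597/625
3 3/2 9479/10000
4 2 9397/10000
5 5/2 4453/5000
f(0.5y,2.5y) = ((9833/10000)/(4453/5000) − 1)/(2) = 927/17812 ≈ 5.2044%

step 1 [0.5y] bond c/2=1/200: DF=(1976433/2000000 − 1/200·(0))/(1+1/200) = 9833/10000 ≈ 0.983300
step 2 [1y] swap r/2=448/19385: DF=(1 − 448/19385·(0.983300))/(1+448/19385) = 597/625 ≈ 0.955200
step 3 [1.5y] bond c/2=3/200: DF=(247799/250000 − 3/200·(0.983300+0.955200))/(1+3/200) = 9479/10000 ≈ 0.947900
step 4 [2y] bond c/2=9/800: DF=(7861949/8000000 − 9/800·(0.983300+0.955200+0.947900))/(1+9/800) = 9397/10000 ≈ 0.939700
step 5 [2.5y] swap r/2=1094/47167: DF=(1 − 1094/47167·(0.983300+0.955200+0.947900+0.939700))/(1+1094/47167) = 4453/5000 ≈ 0.890600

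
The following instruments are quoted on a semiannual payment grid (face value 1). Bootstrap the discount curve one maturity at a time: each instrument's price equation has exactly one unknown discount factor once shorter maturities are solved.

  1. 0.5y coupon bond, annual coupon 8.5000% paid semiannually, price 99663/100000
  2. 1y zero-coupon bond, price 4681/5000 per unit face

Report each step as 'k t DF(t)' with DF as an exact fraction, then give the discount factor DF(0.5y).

1 1/2 239/250
2 1 4681/5000
DF(0.5y) = 239/250 ≈ 0.956000

step 1 [0.5y] bond c/2=17/400: DF=(99663/100000 − 17/400·(0))/(1+17/400) = 239/250 ≈ 0.956000
step 2 [1y] zero: DF = P = 4681/5000 ≈ 0.936200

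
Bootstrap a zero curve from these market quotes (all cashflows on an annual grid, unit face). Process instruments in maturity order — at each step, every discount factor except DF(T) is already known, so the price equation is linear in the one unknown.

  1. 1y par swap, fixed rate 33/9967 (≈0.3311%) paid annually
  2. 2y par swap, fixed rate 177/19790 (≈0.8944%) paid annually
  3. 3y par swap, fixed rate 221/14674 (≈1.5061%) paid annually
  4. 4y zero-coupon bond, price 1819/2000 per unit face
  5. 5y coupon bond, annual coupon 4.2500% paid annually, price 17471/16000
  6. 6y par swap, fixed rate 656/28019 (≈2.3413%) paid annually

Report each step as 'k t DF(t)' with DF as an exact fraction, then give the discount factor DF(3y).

1 1 9967/10000
2 2 9823/10000
3 3 4779/5000
4 4 1819/2000
5 5 8907/10000
6 6 543/625
DF(3y) = 4779/5000 ≈ 0.955800

step 1 [1y] swap r/1=33/9967: DF=(1 − 33/9967·(0))/(1+33/9967) = 9967/10000 ≈ 0.996700
step 2 [2y] swap r/1=177/19790: DF=(1 − 177/19790·(0.996700))/(1+177/19790) = 9823/10000 ≈ 0.982300
step 3 [3y] swap r/1=221/14674: DF=(1 − 221/14674·(0.996700+0.982300))/(1+221/14674) = 4779/5000 ≈ 0.955800
step 4 [4y] zero: DF = P = 1819/2000 ≈ 0.909500
step 5 [5y] bond c/1=17/400: DF=(17471/16000 − 17/400·(0.996700+0.982300+0.955800+0.909500))/(1+17/400) = 8907/10000 ≈ 0.890700
step 6 [6y] swap r/1=656/28019: DF=(1 − 656/28019·(0.996700+0.982300+0.955800+0.909500+0.890700))/(1+656/28019) = 543/625 ≈ 0.868800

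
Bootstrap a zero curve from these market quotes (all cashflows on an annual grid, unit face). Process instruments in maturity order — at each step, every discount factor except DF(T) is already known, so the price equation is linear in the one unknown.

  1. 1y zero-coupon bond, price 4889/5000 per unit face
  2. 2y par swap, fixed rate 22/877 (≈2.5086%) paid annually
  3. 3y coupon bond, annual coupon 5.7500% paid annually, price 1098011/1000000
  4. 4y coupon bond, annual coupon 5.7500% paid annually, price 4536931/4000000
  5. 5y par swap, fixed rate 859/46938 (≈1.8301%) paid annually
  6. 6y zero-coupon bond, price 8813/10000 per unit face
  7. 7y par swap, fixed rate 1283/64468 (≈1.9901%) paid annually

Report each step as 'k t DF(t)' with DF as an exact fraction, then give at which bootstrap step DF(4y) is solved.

step 1 [1y] zero: DF = P = 4889/5000 ≈ 0.977800
step 2 [2y] swap r/1=22/877: DF=(1 − 22/877·(0.977800))/(1+22/877) = 2379/2500 ≈ 0.951600
step 3 [3y] bond c/1=23/400: DF=(1098011/1000000 − 23/400·(0.977800+0.951600))/(1+23/400) = 4667/5000 ≈ 0.933400
step 4 [4y] bond c/1=23/400: DF=(4536931/4000000 − 23/400·(0.977800+0.951600+0.933400))/(1+23/400) = 9169/10000 ≈ 0.916900
step 5 [5y] swap r/1=859/46938: DF=(1 − 859/46938·(0.977800+0.951600+0.933400+0.916900))/(1+859/46938) = 9141/10000 ≈ 0.914100
step 6 [6y] zero: DF = P = 8813/10000 ≈ 0.881300
step 7 [7y] swap r/1=1283/64468: DF=(1 − 1283/64468·(0.977800+0.951600+0.933400+0.916900+0.914100+0.881300))/(1+1283/64468) = 8717/10000 ≈ 0.871700

1 1 4889/5000
2 2 2379/2500
3 3 4667/5000
4 4 9169/10000
5 5 9141/10000
6 6 8813/10000
7 7 8717/10000
DF(4y) is solved at step 4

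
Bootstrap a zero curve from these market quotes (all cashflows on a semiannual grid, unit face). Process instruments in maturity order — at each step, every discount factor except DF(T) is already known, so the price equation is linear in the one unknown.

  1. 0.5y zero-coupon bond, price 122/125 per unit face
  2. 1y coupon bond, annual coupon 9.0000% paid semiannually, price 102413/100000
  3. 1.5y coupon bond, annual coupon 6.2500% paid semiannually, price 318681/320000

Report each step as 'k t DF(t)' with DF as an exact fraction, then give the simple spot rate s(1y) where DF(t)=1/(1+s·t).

1 1/2 122/125
2 1 469/500
3 3/2 9077/10000
s(1y) = (1/(469/500) − 1)/(1) = 31/469 ≈ 6.6098%

step 1 [0.5y] zero: DF = P = 122/125 ≈ 0.976000
step 2 [1y] bond c/2=9/200: DF=(102413/100000 − 9/200·(0.976000))/(1+9/200) = 469/500 ≈ 0.938000
step 3 [1.5y] bond c/2=1/32: DF=(318681/320000 − 1/32·(0.976000+0.938000))/(1+1/32) = 9077/10000 ≈ 0.907700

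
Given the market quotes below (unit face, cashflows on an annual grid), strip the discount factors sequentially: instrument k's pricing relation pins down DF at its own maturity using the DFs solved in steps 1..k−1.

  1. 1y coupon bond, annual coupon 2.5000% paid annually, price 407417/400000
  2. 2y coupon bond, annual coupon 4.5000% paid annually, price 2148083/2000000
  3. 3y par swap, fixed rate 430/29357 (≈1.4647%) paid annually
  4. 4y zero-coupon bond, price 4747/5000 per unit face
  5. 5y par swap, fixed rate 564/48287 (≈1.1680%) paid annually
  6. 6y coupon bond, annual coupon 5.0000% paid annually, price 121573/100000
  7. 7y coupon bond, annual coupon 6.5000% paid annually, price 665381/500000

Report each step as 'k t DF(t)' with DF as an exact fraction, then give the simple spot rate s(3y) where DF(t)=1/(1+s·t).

1 1 9937/10000
2 2 197/200
3 3 957/1000
4 4 4747/5000
5 5 2359/2500
6 6 9279/10000
7 7 4491/5000
s(3y) = (1/(957/1000) − 1)/(3) = 43/2871 ≈ 1.4977%

step 1 [1y] bond c/1=1/40: DF=(407417/400000 − 1/40·(0))/(1+1/40) = 9937/10000 ≈ 0.993700
step 2 [2y] bond c/1=9/200: DF=(2148083/2000000 − 9/200·(0.993700))/(1+9/200) = 197/200 ≈ 0.985000
step 3 [3y] swap r/1=430/29357: DF=(1 − 430/29357·(0.993700+0.985000))/(1+430/29357) = 957/1000 ≈ 0.957000
step 4 [4y] zero: DF = P = 4747/5000 ≈ 0.949400
step 5 [5y] swap r/1=564/48287: DF=(1 − 564/48287·(0.993700+0.985000+0.957000+0.949400))/(1+564/48287) = 2359/2500 ≈ 0.943600
step 6 [6y] bond c/1=1/20: DF=(121573/100000 − 1/20·(0.993700+0.985000+0.957000+0.949400+0.943600))/(1+1/20) = 9279/10000 ≈ 0.927900
step 7 [7y] bond c/1=13/200: DF=(665381/500000 − 13/200·(0.993700+0.985000+0.957000+0.949400+0.943600+0.927900))/(1+13/200) = 4491/5000 ≈ 0.898200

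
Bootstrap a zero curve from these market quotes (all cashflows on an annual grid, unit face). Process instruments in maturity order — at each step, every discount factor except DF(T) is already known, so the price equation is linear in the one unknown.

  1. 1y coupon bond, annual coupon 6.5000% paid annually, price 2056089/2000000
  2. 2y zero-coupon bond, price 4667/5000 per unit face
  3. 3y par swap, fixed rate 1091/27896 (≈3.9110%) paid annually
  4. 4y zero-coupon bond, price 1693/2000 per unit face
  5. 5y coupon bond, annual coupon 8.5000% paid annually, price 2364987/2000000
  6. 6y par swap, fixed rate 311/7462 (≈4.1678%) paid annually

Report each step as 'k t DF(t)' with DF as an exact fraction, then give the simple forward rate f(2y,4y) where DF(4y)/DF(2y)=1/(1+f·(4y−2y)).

1 1 9653/10000
2 2 4667/5000
3 3 8909/10000
4 4 1693/2000
5 5 161/200
6 6 7823/10000
f(2y,4y) = ((4667/5000)/(1693/2000) − 1)/(2) = 869/16930 ≈ 5.1329%

step 1 [1y] bond c/1=13/200: DF=(2056089/2000000 − 13/200·(0))/(1+13/200) = 9653/10000 ≈ 0.965300
step 2 [2y] zero: DF = P = 4667/5000 ≈ 0.933400
step 3 [3y] swap r/1=1091/27896: DF=(1 − 1091/27896·(0.965300+0.933400))/(1+1091/27896) = 8909/10000 ≈ 0.890900
step 4 [4y] zero: DF = P = 1693/2000 ≈ 0.846500
step 5 [5y] bond c/1=17/200: DF=(2364987/2000000 − 17/200·(0.965300+0.933400+0.890900+0.846500))/(1+17/200) = 161/200 ≈ 0.805000
step 6 [6y] swap r/1=311/7462: DF=(1 − 311/7462·(0.965300+0.933400+0.890900+0.846500+0.805000))/(1+311/7462) = 7823/10000 ≈ 0.782300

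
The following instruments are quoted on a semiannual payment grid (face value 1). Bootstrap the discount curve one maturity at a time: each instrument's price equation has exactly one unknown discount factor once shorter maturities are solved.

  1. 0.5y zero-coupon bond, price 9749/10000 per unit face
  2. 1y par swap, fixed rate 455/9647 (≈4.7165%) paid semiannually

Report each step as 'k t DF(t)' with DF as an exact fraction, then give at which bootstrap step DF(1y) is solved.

step 1 [0.5y] zero: DF = P = 9749/10000 ≈ 0.974900
step 2 [1y] swap r/2=455/19294: DF=(1 − 455/19294·(0.974900))/(1+455/19294) = 1909/2000 ≈ 0.954500

1 1/2 9749/10000
2 1 1909/2000
DF(1y) is solved at step 2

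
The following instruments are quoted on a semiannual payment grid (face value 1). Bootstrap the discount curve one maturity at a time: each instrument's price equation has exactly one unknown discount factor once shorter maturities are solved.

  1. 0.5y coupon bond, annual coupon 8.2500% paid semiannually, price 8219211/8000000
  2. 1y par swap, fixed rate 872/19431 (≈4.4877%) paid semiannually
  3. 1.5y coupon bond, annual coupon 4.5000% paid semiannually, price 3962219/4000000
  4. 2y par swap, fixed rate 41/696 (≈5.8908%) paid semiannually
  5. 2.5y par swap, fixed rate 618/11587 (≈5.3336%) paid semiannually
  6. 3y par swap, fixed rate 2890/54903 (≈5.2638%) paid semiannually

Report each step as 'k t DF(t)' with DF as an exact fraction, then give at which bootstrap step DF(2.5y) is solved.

1 1/2 9867/10000
2 1 2391/2500
3 3/2 463/500
4 2 8893/10000
5 5/2 2191/2500
6 3 1711/2000
DF(2.5y) is solved at step 5

step 1 [0.5y] bond c/2=33/800: DF=(8219211/8000000 − 33/800·(0))/(1+33/800) = 9867/10000 ≈ 0.986700
step 2 [1y] swap r/2=436/19431: DF=(1 − 436/19431·(0.986700))/(1+436/19431) = 2391/2500 ≈ 0.956400
step 3 [1.5y] bond c/2=9/400: DF=(3962219/4000000 − 9/400·(0.986700+0.956400))/(1+9/400) = 463/500 ≈ 0.926000
step 4 [2y] swap r/2=41/1392: DF=(1 − 41/1392·(0.986700+0.956400+0.926000))/(1+41/1392) = 8893/10000 ≈ 0.889300
step 5 [2.5y] swap r/2=309/11587: DF=(1 − 309/11587·(0.986700+0.956400+0.926000+0.889300))/(1+309/11587) = 2191/2500 ≈ 0.876400
step 6 [3y] swap r/2=1445/54903: DF=(1 − 1445/54903·(0.986700+0.956400+0.926000+0.889300+0.876400))/(1+1445/54903) = 1711/2000 ≈ 0.855500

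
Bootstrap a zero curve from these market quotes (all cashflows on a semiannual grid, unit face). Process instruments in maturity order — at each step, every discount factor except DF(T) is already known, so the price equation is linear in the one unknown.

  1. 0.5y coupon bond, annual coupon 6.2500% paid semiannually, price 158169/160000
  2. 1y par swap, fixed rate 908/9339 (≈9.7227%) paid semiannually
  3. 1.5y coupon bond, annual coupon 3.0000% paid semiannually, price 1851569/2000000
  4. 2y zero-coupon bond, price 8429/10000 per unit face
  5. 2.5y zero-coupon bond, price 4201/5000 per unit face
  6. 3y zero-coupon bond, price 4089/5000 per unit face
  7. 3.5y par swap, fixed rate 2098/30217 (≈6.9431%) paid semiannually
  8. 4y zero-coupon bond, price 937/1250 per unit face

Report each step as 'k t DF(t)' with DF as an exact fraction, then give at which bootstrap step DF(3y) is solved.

step 1 [0.5y] bond c/2=1/32: DF=(158169/160000 − 1/32·(0))/(1+1/32) = 4793/5000 ≈ 0.958600
step 2 [1y] swap r/2=454/9339: DF=(1 − 454/9339·(0.958600))/(1+454/9339) = 2273/2500 ≈ 0.909200
step 3 [1.5y] bond c/2=3/200: DF=(1851569/2000000 − 3/200·(0.958600+0.909200))/(1+3/200) = 1769/2000 ≈ 0.884500
step 4 [2y] zero: DF = P = 8429/10000 ≈ 0.842900
step 5 [2.5y] zero: DF = P = 4201/5000 ≈ 0.840200
step 6 [3y] zero: DF = P = 4089/5000 ≈ 0.817800
step 7 [3.5y] swap r/2=1049/30217: DF=(1 − 1049/30217·(0.958600+0.909200+0.884500+0.842900+0.840200+0.817800))/(1+1049/30217) = 3951/5000 ≈ 0.790200
step 8 [4y] zero: DF = P = 937/1250 ≈ 0.749600

1 1/2 4793/5000
2 1 2273/2500
3 3/2 1769/2000
4 2 8429/10000
5 5/2 4201/5000
6 3 4089/5000
7 7/2 3951/5000
8 4 937/1250
DF(3y) is solved at step 6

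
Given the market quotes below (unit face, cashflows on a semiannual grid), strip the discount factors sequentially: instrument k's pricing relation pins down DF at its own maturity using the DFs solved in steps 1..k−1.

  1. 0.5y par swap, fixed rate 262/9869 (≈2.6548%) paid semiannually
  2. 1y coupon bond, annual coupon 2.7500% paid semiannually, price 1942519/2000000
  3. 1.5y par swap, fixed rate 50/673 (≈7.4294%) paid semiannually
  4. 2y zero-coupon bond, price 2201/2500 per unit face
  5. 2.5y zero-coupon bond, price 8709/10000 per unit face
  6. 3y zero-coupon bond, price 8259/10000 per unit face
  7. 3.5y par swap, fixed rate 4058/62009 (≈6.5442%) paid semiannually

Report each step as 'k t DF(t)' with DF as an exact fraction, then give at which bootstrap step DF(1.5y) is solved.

1 1/2 9869/10000
2 1 9447/10000
3 3/2 179/200
4 2 2201/2500
5 5/2 8709/10000
6 3 8259/10000
7 7/2 7971/10000
DF(1.5y) is solved at step 3

step 1 [0.5y] swap r/2=131/9869: DF=(1 − 131/9869·(0))/(1+131/9869) = 9869/10000 ≈ 0.986900
step 2 [1y] bond c/2=11/800: DF=(1942519/2000000 − 11/800·(0.986900))/(1+11/800) = 9447/10000 ≈ 0.944700
step 3 [1.5y] swap r/2=25/673: DF=(1 − 25/673·(0.986900+0.944700))/(1+25/673) = 179/200 ≈ 0.895000
step 4 [2y] zero: DF = P = 2201/2500 ≈ 0.880400
step 5 [2.5y] zero: DF = P = 8709/10000 ≈ 0.870900
step 6 [3y] zero: DF = P = 8259/10000 ≈ 0.825900
step 7 [3.5y] swap r/2=2029/62009: DF=(1 − 2029/62009·(0.986900+0.944700+0.895000+0.880400+0.870900+0.825900))/(1+2029/62009) = 7971/10000 ≈ 0.797100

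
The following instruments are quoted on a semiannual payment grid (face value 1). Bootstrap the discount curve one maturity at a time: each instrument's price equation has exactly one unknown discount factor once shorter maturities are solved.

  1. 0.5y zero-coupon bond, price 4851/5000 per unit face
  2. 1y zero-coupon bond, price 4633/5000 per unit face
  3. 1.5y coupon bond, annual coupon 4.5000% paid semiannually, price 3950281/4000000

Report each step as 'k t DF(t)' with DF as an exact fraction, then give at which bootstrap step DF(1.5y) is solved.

1 1/2 4851/5000
2 1 4633/5000
3 3/2 9241/10000
DF(1.5y) is solved at step 3

step 1 [0.5y] zero: DF = P = 4851/5000 ≈ 0.970200
step 2 [1y] zero: DF = P = 4633/5000 ≈ 0.926600
step 3 [1.5y] bond c/2=9/400: DF=(3950281/4000000 − 9/400·(0.970200+0.926600))/(1+9/400) = 9241/10000 ≈ 0.924100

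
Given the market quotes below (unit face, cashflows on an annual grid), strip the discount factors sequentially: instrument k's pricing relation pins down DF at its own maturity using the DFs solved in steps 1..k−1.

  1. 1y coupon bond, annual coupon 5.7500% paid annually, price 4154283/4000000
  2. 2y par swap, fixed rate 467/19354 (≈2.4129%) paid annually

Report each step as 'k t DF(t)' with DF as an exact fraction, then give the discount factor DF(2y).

step 1 [1y] bond c/1=23/400: DF=(4154283/4000000 − 23/400·(0))/(1+23/400) = 9821/10000 ≈ 0.982100
step 2 [2y] swap r/1=467/19354: DF=(1 − 467/19354·(0.982100))/(1+467/19354) = 9533/10000 ≈ 0.953300

1 1 9821/10000
2 2 9533/10000
DF(2y) = 9533/10000 ≈ 0.953300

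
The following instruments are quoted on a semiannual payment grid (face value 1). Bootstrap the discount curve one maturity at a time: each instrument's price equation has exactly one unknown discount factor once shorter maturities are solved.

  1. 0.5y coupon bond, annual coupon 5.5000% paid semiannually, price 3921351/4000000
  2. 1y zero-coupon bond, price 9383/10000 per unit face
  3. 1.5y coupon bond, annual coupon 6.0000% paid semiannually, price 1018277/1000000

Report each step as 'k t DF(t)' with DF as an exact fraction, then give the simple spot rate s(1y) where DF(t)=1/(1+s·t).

1 1/2 9541/10000
2 1 9383/10000
3 3/2 1867/2000
s(1y) = (1/(9383/10000) − 1)/(1) = 617/9383 ≈ 6.5757%

step 1 [0.5y] bond c/2=11/400: DF=(3921351/4000000 − 11/400·(0))/(1+11/400) = 9541/10000 ≈ 0.954100
step 2 [1y] zero: DF = P = 9383/10000 ≈ 0.938300
step 3 [1.5y] bond c/2=3/100: DF=(1018277/1000000 − 3/100·(0.954100+0.938300))/(1+3/100) = 1867/2000 ≈ 0.933500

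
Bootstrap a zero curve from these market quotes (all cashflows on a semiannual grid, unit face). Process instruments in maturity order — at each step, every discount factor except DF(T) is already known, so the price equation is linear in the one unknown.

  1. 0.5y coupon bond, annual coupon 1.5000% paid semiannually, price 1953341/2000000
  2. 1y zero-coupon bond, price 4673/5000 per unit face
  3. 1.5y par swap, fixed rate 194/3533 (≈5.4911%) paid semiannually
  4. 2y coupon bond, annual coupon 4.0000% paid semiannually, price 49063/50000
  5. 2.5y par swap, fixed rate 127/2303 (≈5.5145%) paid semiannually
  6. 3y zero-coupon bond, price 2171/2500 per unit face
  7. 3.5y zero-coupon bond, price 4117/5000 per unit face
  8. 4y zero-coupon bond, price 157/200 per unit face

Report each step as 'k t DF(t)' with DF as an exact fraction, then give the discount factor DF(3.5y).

step 1 [0.5y] bond c/2=3/400: DF=(1953341/2000000 − 3/400·(0))/(1+3/400) = 4847/5000 ≈ 0.969400
step 2 [1y] zero: DF = P = 4673/5000 ≈ 0.934600
step 3 [1.5y] swap r/2=97/3533: DF=(1 − 97/3533·(0.969400+0.934600))/(1+97/3533) = 1153/1250 ≈ 0.922400
step 4 [2y] bond c/2=1/50: DF=(49063/50000 − 1/50·(0.969400+0.934600+0.922400))/(1+1/50) = 4533/5000 ≈ 0.906600
step 5 [2.5y] swap r/2=127/4606: DF=(1 − 127/4606·(0.969400+0.934600+0.922400+0.906600))/(1+127/4606) = 873/1000 ≈ 0.873000
step 6 [3y] zero: DF = P = 2171/2500 ≈ 0.868400
step 7 [3.5y] zero: DF = P = 4117/5000 ≈ 0.823400
step 8 [4y] zero: DF = P = 157/200 ≈ 0.785000

1 1/2 4847/5000
2 1 4673/5000
3 3/2 1153/1250
4 2 4533/5000
5 5/2 873/1000
6 3 2171/2500
7 7/2 4117/5000
8 4 157/200
DF(3.5y) = 4117/5000 ≈ 0.823400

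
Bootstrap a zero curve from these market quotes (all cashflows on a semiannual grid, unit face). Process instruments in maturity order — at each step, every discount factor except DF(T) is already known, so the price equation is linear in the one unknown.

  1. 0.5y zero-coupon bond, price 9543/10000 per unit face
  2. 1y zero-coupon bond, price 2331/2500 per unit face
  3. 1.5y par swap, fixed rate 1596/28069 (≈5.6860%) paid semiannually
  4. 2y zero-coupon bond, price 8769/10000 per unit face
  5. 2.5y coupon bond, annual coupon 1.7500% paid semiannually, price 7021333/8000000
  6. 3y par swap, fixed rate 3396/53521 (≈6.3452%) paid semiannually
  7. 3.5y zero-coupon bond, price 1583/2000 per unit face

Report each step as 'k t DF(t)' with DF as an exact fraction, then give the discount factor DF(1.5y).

step 1 [0.5y] zero: DF = P = 9543/10000 ≈ 0.954300
step 2 [1y] zero: DF = P = 2331/2500 ≈ 0.932400
step 3 [1.5y] swap r/2=798/28069: DF=(1 − 798/28069·(0.954300+0.932400))/(1+798/28069) = 4601/5000 ≈ 0.920200
step 4 [2y] zero: DF = P = 8769/10000 ≈ 0.876900
step 5 [2.5y] bond c/2=7/800: DF=(7021333/8000000 − 7/800·(0.954300+0.932400+0.920200+0.876900))/(1+7/800) = 8381/10000 ≈ 0.838100
step 6 [3y] swap r/2=1698/53521: DF=(1 − 1698/53521·(0.954300+0.932400+0.920200+0.876900+0.838100))/(1+1698/53521) = 4151/5000 ≈ 0.830200
step 7 [3.5y] zero: DF = P = 1583/2000 ≈ 0.791500

1 1/2 9543/10000
2 1 2331/2500
3 3/2 4601/5000
4 2 8769/10000
5 5/2 8381/10000
6 3 4151/5000
7 7/2 1583/2000
DF(1.5y) = 4601/5000 ≈ 0.920200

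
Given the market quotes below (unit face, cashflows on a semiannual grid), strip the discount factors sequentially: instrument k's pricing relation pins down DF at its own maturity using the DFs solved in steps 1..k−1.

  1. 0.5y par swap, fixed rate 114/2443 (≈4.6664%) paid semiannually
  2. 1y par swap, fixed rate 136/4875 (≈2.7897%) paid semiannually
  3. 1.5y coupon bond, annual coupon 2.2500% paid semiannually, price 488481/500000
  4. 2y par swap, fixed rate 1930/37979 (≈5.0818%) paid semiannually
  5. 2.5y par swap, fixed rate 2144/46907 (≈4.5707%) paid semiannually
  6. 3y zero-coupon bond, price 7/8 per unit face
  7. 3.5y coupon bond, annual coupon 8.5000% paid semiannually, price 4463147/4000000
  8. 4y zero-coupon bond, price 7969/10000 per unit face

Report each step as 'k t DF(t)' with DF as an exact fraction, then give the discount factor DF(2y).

step 1 [0.5y] swap r/2=57/2443: DF=(1 − 57/2443·(0))/(1+57/2443) = 2443/2500 ≈ 0.977200
step 2 [1y] swap r/2=68/4875: DF=(1 − 68/4875·(0.977200))/(1+68/4875) = 608/625 ≈ 0.972800
step 3 [1.5y] bond c/2=9/800: DF=(488481/500000 − 9/800·(0.977200+0.972800))/(1+9/800) = 2361/2500 ≈ 0.944400
step 4 [2y] swap r/2=965/37979: DF=(1 − 965/37979·(0.977200+0.972800+0.944400))/(1+965/37979) = 1807/2000 ≈ 0.903500
step 5 [2.5y] swap r/2=1072/46907: DF=(1 − 1072/46907·(0.977200+0.972800+0.944400+0.903500))/(1+1072/46907) = 558/625 ≈ 0.892800
step 6 [3y] zero: DF = P = 7/8 ≈ 0.875000
step 7 [3.5y] bond c/2=17/400: DF=(4463147/4000000 − 17/400·(0.977200+0.972800+0.944400+0.903500+0.892800+0.875000))/(1+17/400) = 4217/5000 ≈ 0.843400
step 8 [4y] zero: DF = P = 7969/10000 ≈ 0.796900

1 1/2 2443/2500
2 1 608/625
3 3/2 2361/2500
4 2 1807/2000
5 5/2 558/625
6 3 7/8
7 7/2 4217/5000
8 4 7969/10000
DF(2y) = 1807/2000 ≈ 0.903500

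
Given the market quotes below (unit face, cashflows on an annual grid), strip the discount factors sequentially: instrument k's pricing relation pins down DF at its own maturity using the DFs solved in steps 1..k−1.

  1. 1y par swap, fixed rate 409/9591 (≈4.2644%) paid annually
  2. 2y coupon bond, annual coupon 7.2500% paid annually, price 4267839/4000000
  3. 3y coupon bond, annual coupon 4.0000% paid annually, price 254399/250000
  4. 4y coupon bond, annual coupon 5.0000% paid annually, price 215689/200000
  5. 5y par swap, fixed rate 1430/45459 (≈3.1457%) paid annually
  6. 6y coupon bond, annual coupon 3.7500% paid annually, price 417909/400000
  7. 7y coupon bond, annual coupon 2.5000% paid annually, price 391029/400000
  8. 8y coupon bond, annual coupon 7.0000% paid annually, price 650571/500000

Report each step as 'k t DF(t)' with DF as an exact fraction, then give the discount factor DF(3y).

step 1 [1y] swap r/1=409/9591: DF=(1 − 409/9591·(0))/(1+409/9591) = 9591/10000 ≈ 0.959100
step 2 [2y] bond c/1=29/400: DF=(4267839/4000000 − 29/400·(0.959100))/(1+29/400) = 93/100 ≈ 0.930000
step 3 [3y] bond c/1=1/25: DF=(254399/250000 − 1/25·(0.959100+0.930000))/(1+1/25) = 4529/5000 ≈ 0.905800
step 4 [4y] bond c/1=1/20: DF=(215689/200000 − 1/20·(0.959100+0.930000+0.905800))/(1+1/20) = 447/500 ≈ 0.894000
step 5 [5y] swap r/1=1430/45459: DF=(1 − 1430/45459·(0.959100+0.930000+0.905800+0.894000))/(1+1430/45459) = 857/1000 ≈ 0.857000
step 6 [6y] bond c/1=3/80: DF=(417909/400000 − 3/80·(0.959100+0.930000+0.905800+0.894000+0.857000))/(1+3/80) = 8427/10000 ≈ 0.842700
step 7 [7y] bond c/1=1/40: DF=(391029/400000 − 1/40·(0.959100+0.930000+0.905800+0.894000+0.857000+0.842700))/(1+1/40) = 8223/10000 ≈ 0.822300
step 8 [8y] bond c/1=7/100: DF=(650571/500000 − 7/100·(0.959100+0.930000+0.905800+0.894000+0.857000+0.842700+0.822300))/(1+7/100) = 8097/10000 ≈ 0.809700

1 1 9591/10000
2 2 93/100
3 3 4529/5000
4 4 447/500
5 5 857/1000
6 6 8427/10000
7 7 8223/10000
8 8 8097/10000
DF(3y) = 4529/5000 ≈ 0.905800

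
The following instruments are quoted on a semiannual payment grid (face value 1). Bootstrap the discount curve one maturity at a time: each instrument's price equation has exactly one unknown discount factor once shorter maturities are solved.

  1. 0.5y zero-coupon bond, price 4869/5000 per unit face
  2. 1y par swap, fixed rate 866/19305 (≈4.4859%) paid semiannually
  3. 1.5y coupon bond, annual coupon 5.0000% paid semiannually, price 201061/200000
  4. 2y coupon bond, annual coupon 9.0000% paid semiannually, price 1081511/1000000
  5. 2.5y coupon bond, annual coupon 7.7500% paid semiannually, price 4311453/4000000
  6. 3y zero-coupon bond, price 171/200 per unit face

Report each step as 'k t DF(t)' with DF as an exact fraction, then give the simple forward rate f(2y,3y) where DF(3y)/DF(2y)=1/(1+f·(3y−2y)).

step 1 [0.5y] zero: DF = P = 4869/5000 ≈ 0.973800
step 2 [1y] swap r/2=433/19305: DF=(1 − 433/19305·(0.973800))/(1+433/19305) = 9567/10000 ≈ 0.956700
step 3 [1.5y] bond c/2=1/40: DF=(201061/200000 − 1/40·(0.973800+0.956700))/(1+1/40) = 9337/10000 ≈ 0.933700
step 4 [2y] bond c/2=9/200: DF=(1081511/1000000 − 9/200·(0.973800+0.956700+0.933700))/(1+9/200) = 2279/2500 ≈ 0.911600
step 5 [2.5y] bond c/2=31/800: DF=(4311453/4000000 − 31/800·(0.973800+0.956700+0.933700+0.911600))/(1+31/800) = 1121/1250 ≈ 0.896800
step 6 [3y] zero: DF = P = 171/200 ≈ 0.855000

1 1/2 4869/5000
2 1 9567/10000
3 3/2 9337/10000
4 2 2279/2500
5 5/2 1121/1250
6 3 171/200
f(2y,3y) = ((2279/2500)/(171/200) − 1)/(1) = 283/4275 ≈ 6.6199%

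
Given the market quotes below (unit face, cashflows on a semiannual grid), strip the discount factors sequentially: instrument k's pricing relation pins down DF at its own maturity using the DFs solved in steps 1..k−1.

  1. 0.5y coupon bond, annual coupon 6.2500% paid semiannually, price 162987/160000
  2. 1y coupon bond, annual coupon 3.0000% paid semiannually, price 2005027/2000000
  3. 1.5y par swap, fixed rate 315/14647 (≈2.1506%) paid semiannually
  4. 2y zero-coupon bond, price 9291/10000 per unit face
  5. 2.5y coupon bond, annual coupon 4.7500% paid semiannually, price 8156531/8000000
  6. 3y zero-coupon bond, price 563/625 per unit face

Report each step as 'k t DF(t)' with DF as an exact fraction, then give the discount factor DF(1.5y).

step 1 [0.5y] bond c/2=1/32: DF=(162987/160000 − 1/32·(0))/(1+1/32) = 4939/5000 ≈ 0.987800
step 2 [1y] bond c/2=3/200: DF=(2005027/2000000 − 3/200·(0.987800))/(1+3/200) = 9731/10000 ≈ 0.973100
step 3 [1.5y] swap r/2=315/29294: DF=(1 − 315/29294·(0.987800+0.973100))/(1+315/29294) = 1937/2000 ≈ 0.968500
step 4 [2y] zero: DF = P = 9291/10000 ≈ 0.929100
step 5 [2.5y] bond c/2=19/800: DF=(8156531/8000000 − 19/800·(0.987800+0.973100+0.968500+0.929100))/(1+19/800) = 1133/1250 ≈ 0.906400
step 6 [3y] zero: DF = P = 563/625 ≈ 0.900800

1 1/2 4939/5000
2 1 9731/10000
3 3/2 1937/2000
4 2 9291/10000
5 5/2 1133/1250
6 3 563/625
DF(1.5y) = 1937/2000 ≈ 0.968500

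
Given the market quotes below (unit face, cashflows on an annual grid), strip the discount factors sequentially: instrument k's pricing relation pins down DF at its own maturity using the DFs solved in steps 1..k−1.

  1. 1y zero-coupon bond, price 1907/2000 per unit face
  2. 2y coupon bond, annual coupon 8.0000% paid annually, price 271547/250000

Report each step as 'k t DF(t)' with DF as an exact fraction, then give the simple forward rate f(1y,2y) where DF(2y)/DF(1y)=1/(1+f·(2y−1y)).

step 1 [1y] zero: DF = P = 1907/2000 ≈ 0.953500
step 2 [2y] bond c/1=2/25: DF=(271547/250000 − 2/25·(0.953500))/(1+2/25) = 9351/10000 ≈ 0.935100

1 1 1907/2000
2 2 9351/10000
f(1y,2y) = ((1907/2000)/(9351/10000) − 1)/(1) = 184/9351 ≈ 1.9677%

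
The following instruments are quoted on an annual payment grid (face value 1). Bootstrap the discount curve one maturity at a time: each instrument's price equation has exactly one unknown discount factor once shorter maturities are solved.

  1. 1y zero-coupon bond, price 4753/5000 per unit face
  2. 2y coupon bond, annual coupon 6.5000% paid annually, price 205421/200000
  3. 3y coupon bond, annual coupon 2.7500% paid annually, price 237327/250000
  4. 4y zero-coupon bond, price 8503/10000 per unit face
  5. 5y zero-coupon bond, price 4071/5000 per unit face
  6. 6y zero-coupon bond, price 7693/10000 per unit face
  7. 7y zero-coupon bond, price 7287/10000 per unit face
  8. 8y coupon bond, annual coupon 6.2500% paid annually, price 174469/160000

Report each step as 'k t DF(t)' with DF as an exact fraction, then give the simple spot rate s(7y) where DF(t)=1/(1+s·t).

1 1 4753/5000
2 2 1133/1250
3 3 4371/5000
4 4 8503/10000
5 5 4071/5000
6 6 7693/10000
7 7 7287/10000
8 8 1699/2500
s(7y) = (1/(7287/10000) − 1)/(7) = 2713/51009 ≈ 5.3187%

step 1 [1y] zero: DF = P = 4753/5000 ≈ 0.950600
step 2 [2y] bond c/1=13/200: DF=(205421/200000 − 13/200·(0.950600))/(1+13/200) = 1133/1250 ≈ 0.906400
step 3 [3y] bond c/1=11/400: DF=(237327/250000 − 11/400·(0.950600+0.906400))/(1+11/400) = 4371/5000 ≈ 0.874200
step 4 [4y] zero: DF = P = 8503/10000 ≈ 0.850300
step 5 [5y] zero: DF = P = 4071/5000 ≈ 0.814200
step 6 [6y] zero: DF = P = 7693/10000 ≈ 0.769300
step 7 [7y] zero: DF = P = 7287/10000 ≈ 0.728700
step 8 [8y] bond c/1=1/16: DF=(174469/160000 − 1/16·(0.950600+0.906400+0.874200+0.850300+0.814200+0.769300+0.728700))/(1+1/16) = 1699/2500 ≈ 0.679600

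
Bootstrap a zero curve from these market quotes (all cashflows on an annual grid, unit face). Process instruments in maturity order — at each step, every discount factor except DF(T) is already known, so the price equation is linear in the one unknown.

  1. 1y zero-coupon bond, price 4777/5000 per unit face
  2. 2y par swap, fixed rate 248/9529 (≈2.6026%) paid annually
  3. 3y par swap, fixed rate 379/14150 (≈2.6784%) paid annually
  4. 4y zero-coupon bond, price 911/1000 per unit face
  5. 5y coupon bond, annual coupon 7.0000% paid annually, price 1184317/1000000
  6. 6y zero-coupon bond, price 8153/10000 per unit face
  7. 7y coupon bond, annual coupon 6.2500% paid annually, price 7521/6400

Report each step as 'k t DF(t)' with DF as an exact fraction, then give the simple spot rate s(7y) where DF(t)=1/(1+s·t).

step 1 [1y] zero: DF = P = 4777/5000 ≈ 0.955400
step 2 [2y] swap r/1=248/9529: DF=(1 − 248/9529·(0.955400))/(1+248/9529) = 594/625 ≈ 0.950400
step 3 [3y] swap r/1=379/14150: DF=(1 − 379/14150·(0.955400+0.950400))/(1+379/14150) = 4621/5000 ≈ 0.924200
step 4 [4y] zero: DF = P = 911/1000 ≈ 0.911000
step 5 [5y] bond c/1=7/100: DF=(1184317/1000000 − 7/100·(0.955400+0.950400+0.924200+0.911000))/(1+7/100) = 8621/10000 ≈ 0.862100
step 6 [6y] zero: DF = P = 8153/10000 ≈ 0.815300
step 7 [7y] bond c/1=1/16: DF=(7521/6400 − 1/16·(0.955400+0.950400+0.924200+0.911000+0.862100+0.815300))/(1+1/16) = 7873/10000 ≈ 0.787300

1 1 4777/5000
2 2 594/625
3 3 4621/5000
4 4 911/1000
5 5 8621/10000
6 6 8153/10000
7 7 7873/10000
s(7y) = (1/(7873/10000) − 1)/(7) = 2127/55111 ≈ 3.8595%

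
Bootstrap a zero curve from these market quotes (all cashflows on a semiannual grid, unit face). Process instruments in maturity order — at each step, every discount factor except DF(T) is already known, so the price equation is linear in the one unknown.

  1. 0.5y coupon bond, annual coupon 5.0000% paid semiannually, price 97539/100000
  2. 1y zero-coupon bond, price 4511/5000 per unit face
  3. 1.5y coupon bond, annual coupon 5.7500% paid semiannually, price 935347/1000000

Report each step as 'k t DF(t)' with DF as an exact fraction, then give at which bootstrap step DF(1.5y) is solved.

1 1/2 2379/2500
2 1 4511/5000
3 3/2 4287/5000
DF(1.5y) is solved at step 3

step 1 [0.5y] bond c/2=1/40: DF=(97539/100000 − 1/40·(0))/(1+1/40) = 2379/2500 ≈ 0.951600
step 2 [1y] zero: DF = P = 4511/5000 ≈ 0.902200
step 3 [1.5y] bond c/2=23/800: DF=(935347/1000000 − 23/800·(0.951600+0.902200))/(1+23/800) = 4287/5000 ≈ 0.857400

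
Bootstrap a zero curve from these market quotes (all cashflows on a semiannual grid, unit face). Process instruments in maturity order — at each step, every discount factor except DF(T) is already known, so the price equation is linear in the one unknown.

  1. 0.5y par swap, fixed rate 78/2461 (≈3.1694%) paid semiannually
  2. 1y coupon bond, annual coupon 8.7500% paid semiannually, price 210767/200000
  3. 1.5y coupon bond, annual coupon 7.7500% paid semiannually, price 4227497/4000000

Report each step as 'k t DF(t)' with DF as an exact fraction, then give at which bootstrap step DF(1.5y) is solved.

1 1/2 2461/2500
2 1 2421/2500
3 3/2 4723/5000
DF(1.5y) is solved at step 3

step 1 [0.5y] swap r/2=39/2461: DF=(1 − 39/2461·(0))/(1+39/2461) = 2461/2500 ≈ 0.984400
step 2 [1y] bond c/2=7/160: DF=(210767/200000 − 7/160·(0.984400))/(1+7/160) = 2421/2500 ≈ 0.968400
step 3 [1.5y] bond c/2=31/800: DF=(4227497/4000000 − 31/800·(0.984400+0.968400))/(1+31/800) = 4723/5000 ≈ 0.944600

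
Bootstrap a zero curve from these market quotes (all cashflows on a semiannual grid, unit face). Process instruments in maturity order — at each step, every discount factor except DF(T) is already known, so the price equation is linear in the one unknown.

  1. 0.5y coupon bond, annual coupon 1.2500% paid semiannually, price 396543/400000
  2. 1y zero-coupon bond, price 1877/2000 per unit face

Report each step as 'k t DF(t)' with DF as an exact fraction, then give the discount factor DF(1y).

step 1 [0.5y] bond c/2=1/160: DF=(396543/400000 − 1/160·(0))/(1+1/160) = 2463/2500 ≈ 0.985200
step 2 [1y] zero: DF = P = 1877/2000 ≈ 0.938500

1 1/2 2463/2500
2 1 1877/2000
DF(1y) = 1877/2000 ≈ 0.938500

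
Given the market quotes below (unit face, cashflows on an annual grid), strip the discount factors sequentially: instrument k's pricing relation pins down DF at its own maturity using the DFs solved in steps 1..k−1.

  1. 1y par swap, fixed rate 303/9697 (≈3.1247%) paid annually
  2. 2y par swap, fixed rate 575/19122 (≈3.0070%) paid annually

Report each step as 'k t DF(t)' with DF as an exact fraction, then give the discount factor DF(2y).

step 1 [1y] swap r/1=303/9697: DF=(1 − 303/9697·(0))/(1+303/9697) = 9697/10000 ≈ 0.969700
step 2 [2y] swap r/1=575/19122: DF=(1 − 575/19122·(0.969700))/(1+575/19122) = 377/400 ≈ 0.942500

1 1 9697/10000
2 2 377/400
DF(2y) = 377/400 ≈ 0.942500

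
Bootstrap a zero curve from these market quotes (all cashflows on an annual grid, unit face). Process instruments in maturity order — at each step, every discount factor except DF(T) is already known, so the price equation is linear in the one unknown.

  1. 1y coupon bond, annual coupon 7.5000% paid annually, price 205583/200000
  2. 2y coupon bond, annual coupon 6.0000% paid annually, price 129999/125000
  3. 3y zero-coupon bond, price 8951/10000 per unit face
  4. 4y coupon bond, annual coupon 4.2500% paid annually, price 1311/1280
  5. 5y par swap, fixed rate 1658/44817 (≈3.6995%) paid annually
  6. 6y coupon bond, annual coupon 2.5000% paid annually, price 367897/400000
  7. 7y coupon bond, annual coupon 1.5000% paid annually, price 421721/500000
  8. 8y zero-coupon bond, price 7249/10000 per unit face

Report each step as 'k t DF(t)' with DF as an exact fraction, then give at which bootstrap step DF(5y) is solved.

1 1 4781/5000
2 2 927/1000
3 3 8951/10000
4 4 2173/2500
5 5 4171/5000
6 6 197/250
7 7 7531/10000
8 8 7249/10000
DF(5y) is solved at step 5

step 1 [1y] bond c/1=3/40: DF=(205583/200000 − 3/40·(0))/(1+3/40) = 4781/5000 ≈ 0.956200
step 2 [2y] bond c/1=3/50: DF=(129999/125000 − 3/50·(0.956200))/(1+3/50) = 927/1000 ≈ 0.927000
step 3 [3y] zero: DF = P = 8951/10000 ≈ 0.895100
step 4 [4y] bond c/1=17/400: DF=(1311/1280 − 17/400·(0.956200+0.927000+0.895100))/(1+17/400) = 2173/2500 ≈ 0.869200
step 5 [5y] swap r/1=1658/44817: DF=(1 − 1658/44817·(0.956200+0.927000+0.895100+0.869200))/(1+1658/44817) = 4171/5000 ≈ 0.834200
step 6 [6y] bond c/1=1/40: DF=(367897/400000 − 1/40·(0.956200+0.927000+0.895100+0.869200+0.834200))/(1+1/40) = 197/250 ≈ 0.788000
step 7 [7y] bond c/1=3/200: DF=(421721/500000 − 3/200·(0.956200+0.927000+0.895100+0.869200+0.834200+0.788000))/(1+3/200) = 7531/10000 ≈ 0.753100
step 8 [8y] zero: DF = P = 7249/10000 ≈ 0.724900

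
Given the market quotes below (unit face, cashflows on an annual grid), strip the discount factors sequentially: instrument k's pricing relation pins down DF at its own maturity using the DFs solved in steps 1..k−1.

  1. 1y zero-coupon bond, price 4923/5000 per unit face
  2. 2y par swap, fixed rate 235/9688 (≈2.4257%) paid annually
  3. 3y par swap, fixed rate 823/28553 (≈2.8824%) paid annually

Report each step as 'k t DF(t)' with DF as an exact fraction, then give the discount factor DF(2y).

1 1 4923/5000
2 2 953/1000
3 3 9177/10000
DF(2y) = 953/1000 ≈ 0.953000

step 1 [1y] zero: DF = P = 4923/5000 ≈ 0.984600
step 2 [2y] swap r/1=235/9688: DF=(1 − 235/9688·(0.984600))/(1+235/9688) = 953/1000 ≈ 0.953000
step 3 [3y] swap r/1=823/28553: DF=(1 − 823/28553·(0.984600+0.953000))/(1+823/28553) = 9177/10000 ≈ 0.917700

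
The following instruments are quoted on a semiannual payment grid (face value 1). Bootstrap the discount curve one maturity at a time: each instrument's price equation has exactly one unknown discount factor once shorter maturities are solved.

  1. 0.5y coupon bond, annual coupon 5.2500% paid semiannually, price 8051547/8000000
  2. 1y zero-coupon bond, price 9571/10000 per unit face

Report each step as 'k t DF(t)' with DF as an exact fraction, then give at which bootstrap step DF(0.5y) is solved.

step 1 [0.5y] bond c/2=21/800: DF=(8051547/8000000 − 21/800·(0))/(1+21/800) = 9807/10000 ≈ 0.980700
step 2 [1y] zero: DF = P = 9571/10000 ≈ 0.957100

1 1/2 9807/10000
2 1 9571/10000
DF(0.5y) is solved at step 1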